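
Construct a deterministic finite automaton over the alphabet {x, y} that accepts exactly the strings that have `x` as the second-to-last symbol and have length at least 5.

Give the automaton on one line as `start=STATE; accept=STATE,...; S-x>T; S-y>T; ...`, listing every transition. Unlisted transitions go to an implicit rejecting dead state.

Build one automaton per condition and run them in lockstep. One (7 states) tracks the last 2 symbols read; the other (7 states) tracks the input length, saturating at 6. Each combined state is a pair, one component from each; accept when both components accept. Minimizing collapses redundant product states.
        x   y  
>  q0   q1  q1 
   q1   q2  q2 
   q2   q3  q3 
   q3   q4  q3 
   q4   q5  q6 
 * q5   q5  q6 
 * q6   q4  q3 
(> = start, * = accepting)

start=q0; accept=q5,q6; q0-x>q1; q0-y>q1; q1-x>q2; q1-y>q2; q2-x>q3; q2-y>q3; q3-x>q4; q3-y>q3; q4-x>q5; q4-y>q6; q5-x>q5; q5-y>q6; q6-x>q4; q6-y>q3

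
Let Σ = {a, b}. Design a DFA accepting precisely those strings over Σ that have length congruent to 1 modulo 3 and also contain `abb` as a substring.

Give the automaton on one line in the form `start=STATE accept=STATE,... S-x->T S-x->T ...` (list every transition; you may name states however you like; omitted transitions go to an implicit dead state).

Handle the two conditions separately and then intersect. One (3 states) tracks the input length modulo 3; the other (4 states) tracks whether and how much of `abb` has been seen. Each combined state is a pair, one component from each; accept when both components accept.
          a    b  
>  q0     q1   q2 
   q1     q3   q4 
   q2     q3   q5 
   q3     q6   q7 
   q4     q6   q8 
   q5     q6   q0 
   q6     q1   q9 
   q7     q1  q10 
   q8    q10  q10 
   q9     q3  q11 
 * q10   q11  q11 
   q11    q8   q8 
(> = start, * = accepting)

start=q0 accept=q10 q0-a->q1 q0-b->q2 q1-a->q3 q1-b->q4 q2-a->q3 q2-b->q5 q3-a->q6 q3-b->q7 q4-a->q6 q4-b->q8 q5-a->q6 q5-b->q0 q6-a->q1 q6-b->q9 q7-a->q1 q7-b->q10 q8-a->q10 q8-b->q10 q9-a->q3 q9-b->q11 q10-a->q11 q10-b->q11 q11-a->q8 q11-b->q8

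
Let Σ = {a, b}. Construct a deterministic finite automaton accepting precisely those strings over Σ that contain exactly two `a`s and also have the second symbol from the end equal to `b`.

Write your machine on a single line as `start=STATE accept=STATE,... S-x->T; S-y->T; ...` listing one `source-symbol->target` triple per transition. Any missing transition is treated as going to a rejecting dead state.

start=q0; accept=q6,q7; q0-a->q1; q0-b->q0; q1-a->q2; q1-b->q3; q2-a->q4; q2-b->q5; q3-a->q6; q3-b->q3; q4-a->q4; q4-b->q4; q5-a->q4; q5-b->q7; q6-a->q4; q6-b->q5; q7-a->q4; q7-b->q7

Build one automaton per condition and run them in lockstep. The first has 4 states tracking the count of `a`s, saturating at 3; the second has 7 states tracking the last 2 symbols read. A product state is a pair (one from each), accepting exactly when both do. Equivalent product states are then merged.
With 8 states:
        a   b  
>  q0   q1  q0 
   q1   q2  q3 
   q2   q4  q5 
   q3   q6  q3 
   q4   q4  q4 
   q5   q4  q7 
 * q6   q4  q5 
 * q7   q4  q7 
(> = start, * = accepting)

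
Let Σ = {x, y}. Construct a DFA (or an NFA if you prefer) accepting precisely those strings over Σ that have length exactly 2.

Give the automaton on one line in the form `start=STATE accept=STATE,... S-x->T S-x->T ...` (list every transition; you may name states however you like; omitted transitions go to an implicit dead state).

start=s0 accept=s2 s0-x->s1 s0-y->s1 s1-x->s2 s1-y->s2 s2-x->s3 s2-y->s3 s3-x->s3 s3-y->s3

Count input length up to 3: every symbol moves from s0 toward s3, which means 'more than 2' and absorbs. Accept from {s2}.
        x   y  
>  s0   s1  s1 
   s1   s2  s2 
 * s2   s3  s3 
   s3   s3  s3 
(> = start, * = accepting)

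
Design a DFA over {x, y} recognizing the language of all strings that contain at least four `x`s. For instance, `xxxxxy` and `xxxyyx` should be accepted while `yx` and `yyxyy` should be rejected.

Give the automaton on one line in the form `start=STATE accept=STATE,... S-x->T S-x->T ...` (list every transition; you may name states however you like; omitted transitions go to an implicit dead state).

start=A accept=E,F A-x->B A-y->A B-x->C B-y->B C-x->D C-y->C D-x->E D-y->D E-x->F E-y->E F-x->F F-y->F

Count `x`s, saturating at 5: states A through E mean 0 through 4 `x`s seen; F means more than 4. Each `x` increments (capped at F); other symbols loop. Accept from {E, F}.
With 6 states:
       x  y 
>  A   B  A 
   B   C  B 
   C   D  C 
   D   E  D 
 * E   F  E 
 * F   F  F 
(> = start, * = accepting)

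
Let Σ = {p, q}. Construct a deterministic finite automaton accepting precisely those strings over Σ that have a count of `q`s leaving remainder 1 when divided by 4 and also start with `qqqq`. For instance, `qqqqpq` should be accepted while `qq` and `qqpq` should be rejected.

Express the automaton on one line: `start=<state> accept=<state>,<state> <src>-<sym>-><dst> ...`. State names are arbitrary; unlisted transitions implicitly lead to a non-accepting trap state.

Handle the two conditions separately and then intersect. The first has 4 states tracking the count of `q`s modulo 4; the second has 6 states tracking whether the input so far still matches the prefix `qqqq`. A product state is a pair (one from each), accepting exactly when both do. Equivalent product states are then merged.
9 states suffice.
        p   q  
>  S0   S1  S2 
   S1   S1  S1 
   S2   S1  S3 
   S3   S1  S4 
   S4   S1  S5 
   S5   S5  S6 
 * S6   S6  S7 
   S7   S7  S8 
   S8   S8  S5 
(> = start, * = accepting)

start=S0 accept=S6 S0-p->S1 S0-q->S2 S1-p->S1 S1-q->S1 S2-p->S1 S2-q->S3 S3-p->S1 S3-q->S4 S4-p->S1 S4-q->S5 S5-p->S5 S5-q->S6 S6-p->S6 S6-q->S7 S7-p->S7 S7-q->S8 S8-p->S8 S8-q->S5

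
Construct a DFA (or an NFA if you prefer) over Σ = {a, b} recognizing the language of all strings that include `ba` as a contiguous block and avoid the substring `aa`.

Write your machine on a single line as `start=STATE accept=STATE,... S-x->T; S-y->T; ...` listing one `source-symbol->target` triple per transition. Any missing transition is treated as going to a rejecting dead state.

start=q0; accept=q4,q7; q0-a->q1; q0-b->q2; q1-a->q3; q1-b->q2; q2-a->q4; q2-b->q2; q3-a->q3; q3-b->q5; q4-a->q6; q4-b->q7; q5-a->q6; q5-b->q5; q6-a->q6; q6-b->q6; q7-a->q4; q7-b->q7

Handle the two conditions separately and then intersect. One (3 states) tracks whether and how much of `ba` has been seen; the other (3 states) tracks partial matches of the forbidden pattern `aa`. Each combined state is a pair, one component from each; accept when both components accept.
An 8-state machine:
        a   b  
>  q0   q1  q2 
   q1   q3  q2 
   q2   q4  q2 
   q3   q3  q5 
 * q4   q6  q7 
   q5   q6  q5 
   q6   q6  q6 
 * q7   q4  q7 
(> = start, * = accepting)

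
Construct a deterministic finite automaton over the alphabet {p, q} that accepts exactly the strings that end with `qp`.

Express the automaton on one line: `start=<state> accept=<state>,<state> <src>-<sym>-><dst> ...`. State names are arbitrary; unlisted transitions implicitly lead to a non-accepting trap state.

Remember how much of `qp` the current input suffix matches. State A means no match yet; B means the last symbol is `q`; C means the last 2 symbols are `qp`. Only C accepts. On a mismatch, fall back to the longest proper suffix that is still a prefix of `qp`.
       p  q 
>  A   A  B 
   B   C  B 
 * C   A  B 
(> = start, * = accepting)

start=A accept=C A-p->A A-q->B B-p->C B-q->B C-p->A C-q->B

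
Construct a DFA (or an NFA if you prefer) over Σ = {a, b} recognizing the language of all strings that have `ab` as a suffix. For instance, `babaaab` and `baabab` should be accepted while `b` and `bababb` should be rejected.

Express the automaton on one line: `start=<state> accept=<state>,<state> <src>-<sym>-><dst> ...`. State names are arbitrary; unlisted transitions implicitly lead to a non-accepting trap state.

start=s0 accept=s2 s0-a->s1 s0-b->s0 s1-a->s1 s1-b->s2 s2-a->s1 s2-b->s0

Let each state record the length of the longest suffix of the input read so far that is also a prefix of `ab`. s1 means the last symbol is `a`; s2 means the last 2 symbols are `ab`. Accept only at s2, where the string currently ends in `ab`.
        a   b  
>  s0   s1  s0 
   s1   s1  s2 
 * s2   s1  s0 
(> = start, * = accepting)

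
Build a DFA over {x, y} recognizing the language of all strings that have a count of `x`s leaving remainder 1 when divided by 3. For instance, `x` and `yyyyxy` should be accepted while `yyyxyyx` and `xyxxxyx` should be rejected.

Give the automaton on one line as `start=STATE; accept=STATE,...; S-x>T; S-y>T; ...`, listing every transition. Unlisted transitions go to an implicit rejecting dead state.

Keep the running count of `x`s modulo 3: each `x` advances along the cycle q0 → q1 → q2 → q0 while other symbols loop. Accept at q1.
3 states suffice.
        x   y  
>  q0   q1  q0 
 * q1   q2  q1 
   q2   q0  q2 
(> = start, * = accepting)

start=q0; accept=q1; q0-x>q1; q0-y>q0; q1-x>q2; q1-y>q1; q2-x>q0; q2-y>q2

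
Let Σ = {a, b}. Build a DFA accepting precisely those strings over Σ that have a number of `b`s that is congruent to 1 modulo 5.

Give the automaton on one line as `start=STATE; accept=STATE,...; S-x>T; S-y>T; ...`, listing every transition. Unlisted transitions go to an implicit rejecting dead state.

start=S0; accept=S1; S0-a>S0; S0-b>S1; S1-a>S1; S1-b>S2; S2-a>S2; S2-b>S3; S3-a>S3; S3-b>S4; S4-a>S4; S4-b>S0

The only thing that matters is how many `b`s have appeared, reduced mod 5. Use one state per residue: S0 for 0, …, S4 for 4. Reading `b` moves to the next residue; anything else stays put. S1 is accepting.
        a   b  
>  S0   S0  S1 
 * S1   S1  S2 
   S2   S2  S3 
   S3   S3  S4 
   S4   S4  S0 
(> = start, * = accepting)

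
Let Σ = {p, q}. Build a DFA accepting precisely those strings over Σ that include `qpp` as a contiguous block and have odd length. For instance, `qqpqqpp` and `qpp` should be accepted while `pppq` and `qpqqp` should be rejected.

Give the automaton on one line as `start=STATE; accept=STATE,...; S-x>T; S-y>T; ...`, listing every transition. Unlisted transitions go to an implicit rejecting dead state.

Handle the two conditions separately and then intersect. The first has 4 states tracking whether and how much of `qpp` has been seen; the second has 2 states tracking the input length modulo 2. A product state is a pair (one from each), accepting exactly when both do.
With 8 states:
       p  q 
>  A   B  C 
   B   A  D 
   C   E  D 
   D   F  C 
   E   G  C 
   F   H  D 
 * G   H  H 
   H   G  G 
(> = start, * = accepting)

start=A; accept=G; A-p>B; A-q>C; B-p>A; B-q>D; C-p>E; C-q>D; D-p>F; D-q>C; E-p>G; E-q>C; F-p>H; F-q>D; G-p>H; G-q>H; H-p>G; H-q>G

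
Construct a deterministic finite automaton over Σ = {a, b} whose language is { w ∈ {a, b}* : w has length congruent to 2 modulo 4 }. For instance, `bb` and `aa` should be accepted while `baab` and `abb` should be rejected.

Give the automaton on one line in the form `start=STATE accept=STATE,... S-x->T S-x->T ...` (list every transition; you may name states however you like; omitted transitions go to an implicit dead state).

Count input length modulo 4: every symbol advances one step around the cycle q0 → q1 → q2 → q3 → q0. Accept at q2.
A 4-state machine:
        a   b  
>  q0   q1  q1 
   q1   q2  q2 
 * q2   q3  q3 
   q3   q0  q0 
(> = start, * = accepting)

start=q0 accept=q2 q0-a->q1 q0-b->q1 q1-a->q2 q1-b->q2 q2-a->q3 q2-b->q3 q3-a->q0 q3-b->q0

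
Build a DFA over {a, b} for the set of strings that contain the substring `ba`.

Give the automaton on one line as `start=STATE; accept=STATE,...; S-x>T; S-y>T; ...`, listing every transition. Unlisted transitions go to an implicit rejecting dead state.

start=q0; accept=q2; q0-a>q0; q0-b>q1; q1-a>q2; q1-b>q1; q2-a>q2; q2-b>q2

States q0..q1 record the length of the longest prefix of `ba` that matches the current input suffix. Reaching q2 means `ba` has been seen, and we stay there forever. Accept from q2.
3 states suffice.
        a   b  
>  q0   q0  q1 
   q1   q2  q1 
 * q2   q2  q2 
(> = start, * = accepting)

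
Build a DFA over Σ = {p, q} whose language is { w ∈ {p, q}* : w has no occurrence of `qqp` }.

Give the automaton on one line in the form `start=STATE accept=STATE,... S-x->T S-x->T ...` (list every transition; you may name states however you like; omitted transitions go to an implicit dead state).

Track partial matches of the forbidden pattern `qqp`. State D is a dead state reached once `qqp` has occurred; every other state accepts. A means no part of `qqp` is currently matched.
4 states suffice.
       p  q 
>* A   A  B 
 * B   A  C 
 * C   D  C 
   D   D  D 
(> = start, * = accepting)

start=A accept=A,B,C A-p->A A-q->B B-p->A B-q->C C-p->D C-q->C D-p->D D-q->D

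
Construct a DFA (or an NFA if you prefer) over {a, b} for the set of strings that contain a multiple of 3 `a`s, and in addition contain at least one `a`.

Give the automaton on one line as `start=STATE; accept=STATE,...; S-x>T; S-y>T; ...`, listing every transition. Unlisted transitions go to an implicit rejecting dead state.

Handle the two conditions separately and then intersect. One (3 states) tracks the count of `a`s modulo 3; the other (3 states) tracks the count of `a`s, saturating at 2. Each combined state is a pair, one component from each; accept when both components accept. Minimizing collapses redundant product states.
A 4-state machine:
        a   b  
>  s0   s1  s0 
   s1   s2  s1 
   s2   s3  s2 
 * s3   s1  s3 
(> = start, * = accepting)

start=s0; accept=s3; s0-a>s1; s0-b>s0; s1-a>s2; s1-b>s1; s2-a>s3; s2-b>s2; s3-a>s1; s3-b>s3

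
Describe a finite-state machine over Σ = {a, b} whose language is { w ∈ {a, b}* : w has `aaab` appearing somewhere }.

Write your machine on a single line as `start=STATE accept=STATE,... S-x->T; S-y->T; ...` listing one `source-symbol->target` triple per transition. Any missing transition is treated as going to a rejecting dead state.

Track how much of `aaab` has been matched so far: state q0 is no progress, q4 is the absorbing accept state reached once `aaab` has occurred. Intermediate states record partial matches; on a mismatch, fall back to the longest reusable overlap.
A 5-state machine:
        a   b  
>  q0   q1  q0 
   q1   q2  q0 
   q2   q3  q0 
   q3   q3  q4 
 * q4   q4  q4 
(> = start, * = accepting)

start=q0; accept=q4; q0-a->q1; q0-b->q0; q1-a->q2; q1-b->q0; q2-a->q3; q2-b->q0; q3-a->q3; q3-b->q4; q4-a->q4; q4-b->q4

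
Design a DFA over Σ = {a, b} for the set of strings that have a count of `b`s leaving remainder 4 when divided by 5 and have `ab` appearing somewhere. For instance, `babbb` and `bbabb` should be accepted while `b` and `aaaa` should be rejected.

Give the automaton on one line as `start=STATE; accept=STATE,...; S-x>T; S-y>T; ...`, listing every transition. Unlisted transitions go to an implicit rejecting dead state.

start=S0; accept=S9; S0-a>S1; S0-b>S2; S1-a>S1; S1-b>S3; S2-a>S3; S2-b>S4; S3-a>S3; S3-b>S5; S4-a>S5; S4-b>S6; S5-a>S5; S5-b>S7; S6-a>S7; S6-b>S8; S7-a>S7; S7-b>S9; S8-a>S10; S8-b>S0; S9-a>S9; S9-b>S1; S10-a>S10; S10-b>S1

Build one automaton per condition and run them in lockstep. One (5 states) tracks the count of `b`s modulo 5; the other (3 states) tracks whether and how much of `ab` has been seen. Each combined state is a pair, one component from each; accept when both components accept. After merging equivalent states the machine shrinks.
11 states suffice.
          a    b  
>  S0     S1   S2 
   S1     S1   S3 
   S2     S3   S4 
   S3     S3   S5 
   S4     S5   S6 
   S5     S5   S7 
   S6     S7   S8 
   S7     S7   S9 
   S8    S10   S0 
 * S9     S9   S1 
   S10   S10   S1 
(> = start, * = accepting)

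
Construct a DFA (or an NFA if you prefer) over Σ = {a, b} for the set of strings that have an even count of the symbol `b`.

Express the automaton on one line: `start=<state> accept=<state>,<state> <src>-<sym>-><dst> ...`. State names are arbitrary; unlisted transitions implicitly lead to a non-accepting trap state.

start=S0 accept=S0 S0-a->S0 S0-b->S1 S1-a->S1 S1-b->S0

Keep the running count of `b`s modulo 2: each `b` advances along the cycle S0 → S1 → S0 while other symbols loop. Accept at S0.
With 2 states:
        a   b  
>* S0   S0  S1 
   S1   S1  S0 
(> = start, * = accepting)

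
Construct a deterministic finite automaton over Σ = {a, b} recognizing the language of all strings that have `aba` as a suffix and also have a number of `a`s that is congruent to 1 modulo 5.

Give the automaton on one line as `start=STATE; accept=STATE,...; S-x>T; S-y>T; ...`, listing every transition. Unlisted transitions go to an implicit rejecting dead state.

Handle the two conditions separately and then intersect. One (4 states) tracks how much of the suffix `aba` has currently been matched; the other (5 states) tracks the count of `a`s modulo 5. Each combined state is a pair, one component from each; accept when both components accept.
20 states suffice.
          a    b  
>  q0     q1   q0 
   q1     q2   q3 
   q2     q4   q5 
   q3     q6   q7 
   q4     q8   q9 
   q5    q10  q11 
   q6     q4   q5 
   q7     q2   q7 
   q8    q12  q13 
   q9    q14  q15 
   q10    q8   q9 
   q11    q4  q11 
   q12    q1  q16 
   q13   q17  q18 
   q14   q12  q13 
   q15    q8  q15 
   q16   q19   q0 
   q17    q1  q16 
   q18   q12  q18 
 * q19    q2   q3 
(> = start, * = accepting)

start=q0; accept=q19; q0-a>q1; q0-b>q0; q1-a>q2; q1-b>q3; q2-a>q4; q2-b>q5; q3-a>q6; q3-b>q7; q4-a>q8; q4-b>q9; q5-a>q10; q5-b>q11; q6-a>q4; q6-b>q5; q7-a>q2; q7-b>q7; q8-a>q12; q8-b>q13; q9-a>q14; q9-b>q15; q10-a>q8; q10-b>q9; q11-a>q4; q11-b>q11; q12-a>q1; q12-b>q16; q13-a>q17; q13-b>q18; q14-a>q12; q14-b>q13; q15-a>q8; q15-b>q15; q16-a>q19; q16-b>q0; q17-a>q1; q17-b>q16; q18-a>q12; q18-b>q18; q19-a>q2; q19-b>q3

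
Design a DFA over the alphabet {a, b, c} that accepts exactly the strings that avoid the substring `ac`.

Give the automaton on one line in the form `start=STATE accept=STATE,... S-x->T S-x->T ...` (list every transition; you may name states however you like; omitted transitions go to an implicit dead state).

This is the complement of 'contains `ac`'. Use the same substring-matching states — q0 through q2 holding how much of `ac` has just been matched — but flip the accepting set: everything except the trap q2 accepts.
3 states suffice.
        a   b   c  
>* q0   q1  q0  q0 
 * q1   q1  q0  q2 
   q2   q2  q2  q2 
(> = start, * = accepting)

start=q0 accept=q0,q1 q0-a->q1 q0-b->q0 q0-c->q0 q1-a->q1 q1-b->q0 q1-c->q2 q2-a->q2 q2-b->q2 q2-c->q2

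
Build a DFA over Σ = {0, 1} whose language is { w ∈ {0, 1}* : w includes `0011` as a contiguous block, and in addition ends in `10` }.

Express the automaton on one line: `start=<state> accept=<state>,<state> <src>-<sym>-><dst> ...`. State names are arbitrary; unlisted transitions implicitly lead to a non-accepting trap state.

start=q0 accept=q7 q0-0->q1 q0-1->q2 q1-0->q3 q1-1->q2 q2-0->q4 q2-1->q2 q3-0->q3 q3-1->q5 q4-0->q3 q4-1->q2 q5-0->q4 q5-1->q6 q6-0->q7 q6-1->q6 q7-0->q8 q7-1->q6 q8-0->q8 q8-1->q6

Build one automaton per condition and run them in lockstep. The first has 5 states tracking whether and how much of `0011` has been seen; the second has 3 states tracking how much of the suffix `10` has currently been matched. A product state is a pair (one from each), accepting exactly when both do.
With 9 states:
        0   1  
>  q0   q1  q2 
   q1   q3  q2 
   q2   q4  q2 
   q3   q3  q5 
   q4   q3  q2 
   q5   q4  q6 
   q6   q7  q6 
 * q7   q8  q6 
   q8   q8  q6 
(> = start, * = accepting)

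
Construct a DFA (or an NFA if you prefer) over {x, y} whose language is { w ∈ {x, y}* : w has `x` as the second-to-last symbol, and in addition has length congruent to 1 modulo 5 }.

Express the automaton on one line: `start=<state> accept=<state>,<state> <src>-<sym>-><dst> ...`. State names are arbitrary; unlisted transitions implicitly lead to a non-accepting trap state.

Build one automaton per condition and run them in lockstep. One (7 states) tracks the last 2 symbols read; the other (5 states) tracks the input length modulo 5. Each combined state is a pair, one component from each; accept when both components accept. Minimizing collapses redundant product states.
7 states suffice.
        x   y  
>  q0   q1  q1 
   q1   q2  q2 
   q2   q3  q3 
   q3   q4  q4 
   q4   q5  q0 
   q5   q6  q6 
 * q6   q2  q2 
(> = start, * = accepting)

start=q0 accept=q6 q0-x->q1 q0-y->q1 q1-x->q2 q1-y->q2 q2-x->q3 q2-y->q3 q3-x->q4 q3-y->q4 q4-x->q5 q4-y->q0 q5-x->q6 q5-y->q6 q6-x->q2 q6-y->q2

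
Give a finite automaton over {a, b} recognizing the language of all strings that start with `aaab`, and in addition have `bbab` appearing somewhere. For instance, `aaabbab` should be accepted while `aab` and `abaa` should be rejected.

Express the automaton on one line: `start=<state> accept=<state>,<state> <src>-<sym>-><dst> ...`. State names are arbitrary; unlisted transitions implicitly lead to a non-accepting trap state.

Run two small machines in parallel and take their product. The first has 6 states tracking whether the input so far still matches the prefix `aaab`; the second has 5 states tracking whether and how much of `bbab` has been seen. A product state is a pair (one from each), accepting exactly when both do.
14 states suffice.
          a    b  
>  q0     q1   q2 
   q1     q3   q2 
   q2     q4   q5 
   q3     q6   q2 
   q4     q4   q2 
   q5     q7   q5 
   q6     q4   q8 
   q7     q4   q9 
   q8    q10  q11 
   q9     q9   q9 
   q10   q10   q8 
   q11   q12  q11 
   q12   q10  q13 
 * q13   q13  q13 
(> = start, * = accepting)

start=q0 accept=q13 q0-a->q1 q0-b->q2 q1-a->q3 q1-b->q2 q2-a->q4 q2-b->q5 q3-a->q6 q3-b->q2 q4-a->q4 q4-b->q2 q5-a->q7 q5-b->q5 q6-a->q4 q6-b->q8 q7-a->q4 q7-b->q9 q8-a->q10 q8-b->q11 q9-a->q9 q9-b->q9 q10-a->q10 q10-b->q8 q11-a->q12 q11-b->q11 q12-a->q10 q12-b->q13 q13-a->q13 q13-b->q13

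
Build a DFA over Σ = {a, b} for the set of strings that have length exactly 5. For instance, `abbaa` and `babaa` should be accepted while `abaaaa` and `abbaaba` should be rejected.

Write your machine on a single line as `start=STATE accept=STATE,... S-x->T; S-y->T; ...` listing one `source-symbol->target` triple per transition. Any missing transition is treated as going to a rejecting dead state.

start=q0; accept=q5; q0-a->q1; q0-b->q1; q1-a->q2; q1-b->q2; q2-a->q3; q2-b->q3; q3-a->q4; q3-b->q4; q4-a->q5; q4-b->q5; q5-a->q6; q5-b->q6; q6-a->q6; q6-b->q6

We only need to distinguish lengths 0, 1, …, 5, and '>5'. Chain q0 → q1 → q2 → q3 → q4 → q5 → q6 on every symbol, with q6 looping. Accepting states: {q5}.
With 7 states:
        a   b  
>  q0   q1  q1 
   q1   q2  q2 
   q2   q3  q3 
   q3   q4  q4 
   q4   q5  q5 
 * q5   q6  q6 
   q6   q6  q6 
(> = start, * = accepting)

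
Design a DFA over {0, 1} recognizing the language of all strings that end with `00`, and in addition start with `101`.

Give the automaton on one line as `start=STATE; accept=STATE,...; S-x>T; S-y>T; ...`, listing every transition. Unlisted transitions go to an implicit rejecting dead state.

start=q0; accept=q8; q0-0>q1; q0-1>q2; q1-0>q3; q1-1>q4; q2-0>q5; q2-1>q4; q3-0>q3; q3-1>q4; q4-0>q1; q4-1>q4; q5-0>q3; q5-1>q6; q6-0>q7; q6-1>q6; q7-0>q8; q7-1>q6; q8-0>q8; q8-1>q6

Handle the two conditions separately and then intersect. The first has 3 states tracking how much of the suffix `00` has currently been matched; the second has 5 states tracking whether the input so far still matches the prefix `101`. A product state is a pair (one from each), accepting exactly when both do.
A 9-state machine:
        0   1  
>  q0   q1  q2 
   q1   q3  q4 
   q2   q5  q4 
   q3   q3  q4 
   q4   q1  q4 
   q5   q3  q6 
   q6   q7  q6 
   q7   q8  q6 
 * q8   q8  q6 
(> = start, * = accepting)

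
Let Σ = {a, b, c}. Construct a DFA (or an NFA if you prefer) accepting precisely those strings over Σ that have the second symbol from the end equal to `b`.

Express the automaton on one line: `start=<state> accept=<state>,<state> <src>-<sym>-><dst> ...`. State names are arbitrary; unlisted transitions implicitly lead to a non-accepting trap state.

Because acceptance depends on a position counted from the end, the machine has to buffer the most recent 2 symbols. Make each state the string of the last up-to-2 symbols read; on input `x` shift the window left and append `x`. Accept when the buffered window has length 2 and begins with `b`.
A 13-state machine:
          a    b    c  
>  q0     q1   q2   q3 
   q1     q4   q5   q6 
   q2     q7   q8   q9 
   q3    q10  q11  q12 
   q4     q4   q5   q6 
   q5     q7   q8   q9 
   q6    q10  q11  q12 
 * q7     q4   q5   q6 
 * q8     q7   q8   q9 
 * q9    q10  q11  q12 
   q10    q4   q5   q6 
   q11    q7   q8   q9 
   q12   q10  q11  q12 
(> = start, * = accepting)

start=q0 accept=q7,q8,q9 q0-a->q1 q0-b->q2 q0-c->q3 q1-a->q4 q1-b->q5 q1-c->q6 q2-a->q7 q2-b->q8 q2-c->q9 q3-a->q10 q3-b->q11 q3-c->q12 q4-a->q4 q4-b->q5 q4-c->q6 q5-a->q7 q5-b->q8 q5-c->q9 q6-a->q10 q6-b->q11 q6-c->q12 q7-a->q4 q7-b->q5 q7-c->q6 q8-a->q7 q8-b->q8 q8-c->q9 q9-a->q10 q9-b->q11 q9-c->q12 q10-a->q4 q10-b->q5 q10-c->q6 q11-a->q7 q11-b->q8 q11-c->q9 q12-a->q10 q12-b->q11 q12-c->q12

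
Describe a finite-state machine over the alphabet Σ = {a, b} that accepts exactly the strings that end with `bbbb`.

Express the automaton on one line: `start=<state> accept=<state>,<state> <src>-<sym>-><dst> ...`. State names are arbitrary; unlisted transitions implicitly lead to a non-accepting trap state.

Let each state record the length of the longest suffix of the input read so far that is also a prefix of `bbbb`. q1 means the last symbol is `b`; q2 means the last 2 symbols are `bb`; q3 means the last 3 symbols are `bbb`; q4 means the last 4 symbols are `bbbb`. Accept only at q4, where the string currently ends in `bbbb`.
With 5 states:
        a   b  
>  q0   q0  q1 
   q1   q0  q2 
   q2   q0  q3 
   q3   q0  q4 
 * q4   q0  q4 
(> = start, * = accepting)

start=q0 accept=q4 q0-a->q0 q0-b->q1 q1-a->q0 q1-b->q2 q2-a->q0 q2-b->q3 q3-a->q0 q3-b->q4 q4-a->q0 q4-b->q4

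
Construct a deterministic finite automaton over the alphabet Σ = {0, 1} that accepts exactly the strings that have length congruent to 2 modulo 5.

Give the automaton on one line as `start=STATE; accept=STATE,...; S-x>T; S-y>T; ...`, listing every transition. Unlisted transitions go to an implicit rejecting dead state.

start=q0; accept=q2; q0-0>q1; q0-1>q1; q1-0>q2; q1-1>q2; q2-0>q3; q2-1>q3; q3-0>q4; q3-1>q4; q4-0>q0; q4-1>q0

Count input length modulo 5: every symbol advances one step around the cycle q0 → q1 → q2 → q3 → q4 → q0. Accept at q2.
With 5 states:
        0   1  
>  q0   q1  q1 
   q1   q2  q2 
 * q2   q3  q3 
   q3   q4  q4 
   q4   q0  q0 
(> = start, * = accepting)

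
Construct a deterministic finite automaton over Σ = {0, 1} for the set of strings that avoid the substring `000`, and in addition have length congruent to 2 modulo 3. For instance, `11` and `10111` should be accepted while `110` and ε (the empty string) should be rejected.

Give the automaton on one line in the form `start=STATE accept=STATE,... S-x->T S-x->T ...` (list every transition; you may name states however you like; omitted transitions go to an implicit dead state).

start=q0 accept=q3,q4,q5 q0-0->q1 q0-1->q2 q1-0->q3 q1-1->q4 q2-0->q5 q2-1->q4 q3-0->q6 q3-1->q0 q4-0->q7 q4-1->q0 q5-0->q8 q5-1->q0 q6-0->q9 q6-1->q9 q7-0->q10 q7-1->q2 q8-0->q9 q8-1->q2 q9-0->q11 q9-1->q11 q10-0->q11 q10-1->q4 q11-0->q6 q11-1->q6

Handle the two conditions separately and then intersect. The first has 4 states tracking partial matches of the forbidden pattern `000`; the second has 3 states tracking the input length modulo 3. A product state is a pair (one from each), accepting exactly when both do.
          0    1  
>  q0     q1   q2 
   q1     q3   q4 
   q2     q5   q4 
 * q3     q6   q0 
 * q4     q7   q0 
 * q5     q8   q0 
   q6     q9   q9 
   q7    q10   q2 
   q8     q9   q2 
   q9    q11  q11 
   q10   q11   q4 
   q11    q6   q6 
(> = start, * = accepting)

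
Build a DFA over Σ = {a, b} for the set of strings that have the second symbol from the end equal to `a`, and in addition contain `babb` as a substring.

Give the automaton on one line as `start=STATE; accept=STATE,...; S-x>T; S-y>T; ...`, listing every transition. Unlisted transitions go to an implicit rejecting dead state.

start=s0; accept=s6,s7; s0-a>s0; s0-b>s1; s1-a>s2; s1-b>s1; s2-a>s0; s2-b>s3; s3-a>s2; s3-b>s4; s4-a>s5; s4-b>s4; s5-a>s6; s5-b>s7; s6-a>s6; s6-b>s7; s7-a>s5; s7-b>s4

Build one automaton per condition and run them in lockstep. One (7 states) tracks the last 2 symbols read; the other (5 states) tracks whether and how much of `babb` has been seen. Each combined state is a pair, one component from each; accept when both components accept. After merging equivalent states the machine shrinks.
        a   b  
>  s0   s0  s1 
   s1   s2  s1 
   s2   s0  s3 
   s3   s2  s4 
   s4   s5  s4 
   s5   s6  s7 
 * s6   s6  s7 
 * s7   s5  s4 
(> = start, * = accepting)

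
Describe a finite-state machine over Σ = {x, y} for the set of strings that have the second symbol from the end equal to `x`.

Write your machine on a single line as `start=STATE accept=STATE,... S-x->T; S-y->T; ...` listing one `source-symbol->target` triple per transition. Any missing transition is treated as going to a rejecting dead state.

start=A; accept=D,E; A-x->B; A-y->C; B-x->D; B-y->E; C-x->F; C-y->G; D-x->D; D-y->E; E-x->F; E-y->G; F-x->D; F-y->E; G-x->F; G-y->G

A DFA must remember the last 2 symbols (since which symbol is second-to-last isn't known until the input ends). Use one state per possible window of the last ≤2 symbols; accept from those whose window starts with `x`.
A 7-state machine:
       x  y 
>  A   B  C 
   B   D  E 
   C   F  G 
 * D   D  E 
 * E   F  G 
   F   D  E 
   G   F  G 
(> = start, * = accepting)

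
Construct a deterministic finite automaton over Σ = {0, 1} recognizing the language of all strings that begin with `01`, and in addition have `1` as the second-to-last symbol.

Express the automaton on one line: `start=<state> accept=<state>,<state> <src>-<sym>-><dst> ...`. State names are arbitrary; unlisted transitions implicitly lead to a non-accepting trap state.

Build one automaton per condition and run them in lockstep. One (4 states) tracks whether the input so far still matches the prefix `01`; the other (7 states) tracks the last 2 symbols read. Each combined state is a pair, one component from each; accept when both components accept. Minimizing collapses redundant product states.
7 states suffice.
        0   1  
>  S0   S1  S2 
   S1   S2  S3 
   S2   S2  S2 
   S3   S4  S5 
 * S4   S6  S3 
 * S5   S4  S5 
   S6   S6  S3 
(> = start, * = accepting)

start=S0 accept=S4,S5 S0-0->S1 S0-1->S2 S1-0->S2 S1-1->S3 S2-0->S2 S2-1->S2 S3-0->S4 S3-1->S5 S4-0->S6 S4-1->S3 S5-0->S4 S5-1->S5 S6-0->S6 S6-1->S3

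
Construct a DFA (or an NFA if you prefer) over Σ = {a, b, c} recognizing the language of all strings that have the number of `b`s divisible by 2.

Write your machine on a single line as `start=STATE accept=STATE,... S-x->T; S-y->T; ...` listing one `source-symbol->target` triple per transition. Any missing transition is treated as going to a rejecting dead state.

start=q0; accept=q0; q0-a->q0; q0-b->q1; q0-c->q0; q1-a->q1; q1-b->q0; q1-c->q1

Keep the running count of `b`s modulo 2: each `b` advances along the cycle q0 → q1 → q0 while other symbols loop. Accept at q0.
        a   b   c  
>* q0   q0  q1  q0 
   q1   q1  q0  q1 
(> = start, * = accepting)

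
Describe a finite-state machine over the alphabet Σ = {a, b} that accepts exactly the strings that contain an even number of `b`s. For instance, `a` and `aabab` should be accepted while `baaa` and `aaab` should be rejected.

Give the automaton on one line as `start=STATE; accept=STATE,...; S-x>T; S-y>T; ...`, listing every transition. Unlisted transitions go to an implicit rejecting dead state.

start=s0; accept=s0; s0-a>s0; s0-b>s1; s1-a>s1; s1-b>s0

The only thing that matters is how many `b`s have appeared, reduced mod 2. Use one state per residue: s0 for 0, …, s1 for 1. Reading `b` moves to the next residue; anything else stays put. s0 is accepting.
2 states suffice.
        a   b  
>* s0   s0  s1 
   s1   s1  s0 
(> = start, * = accepting)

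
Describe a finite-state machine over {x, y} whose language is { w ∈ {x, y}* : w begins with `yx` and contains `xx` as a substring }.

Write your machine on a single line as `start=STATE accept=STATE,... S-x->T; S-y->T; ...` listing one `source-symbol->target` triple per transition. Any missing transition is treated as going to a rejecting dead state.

Handle the two conditions separately and then intersect. One (4 states) tracks whether the input so far still matches the prefix `yx`; the other (3 states) tracks whether and how much of `xx` has been seen. Each combined state is a pair, one component from each; accept when both components accept. Minimizing collapses redundant product states.
       x  y 
>  A   B  C 
   B   B  B 
   C   D  B 
   D   E  F 
 * E   E  E 
   F   D  F 
(> = start, * = accepting)

start=A; accept=E; A-x->B; A-y->C; B-x->B; B-y->B; C-x->D; C-y->B; D-x->E; D-y->F; E-x->E; E-y->E; F-x->D; F-y->F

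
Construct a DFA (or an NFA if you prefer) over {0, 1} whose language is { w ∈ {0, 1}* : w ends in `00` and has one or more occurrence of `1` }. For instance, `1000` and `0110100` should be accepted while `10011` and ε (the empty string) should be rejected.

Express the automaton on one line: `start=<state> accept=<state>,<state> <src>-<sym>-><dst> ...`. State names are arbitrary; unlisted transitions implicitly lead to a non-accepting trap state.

start=q0 accept=q3 q0-0->q0 q0-1->q1 q1-0->q2 q1-1->q1 q2-0->q3 q2-1->q1 q3-0->q3 q3-1->q1

Handle the two conditions separately and then intersect. The first has 3 states tracking how much of the suffix `00` has currently been matched; the second has 3 states tracking the count of `1`s, saturating at 2. A product state is a pair (one from each), accepting exactly when both do. Minimizing collapses redundant product states.
With 4 states:
        0   1  
>  q0   q0  q1 
   q1   q2  q1 
   q2   q3  q1 
 * q3   q3  q1 
(> = start, * = accepting)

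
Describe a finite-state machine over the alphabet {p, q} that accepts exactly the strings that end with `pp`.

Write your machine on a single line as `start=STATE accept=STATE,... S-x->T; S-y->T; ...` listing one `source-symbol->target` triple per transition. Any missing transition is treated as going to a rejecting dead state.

start=S0; accept=S2; S0-p->S1; S0-q->S0; S1-p->S2; S1-q->S0; S2-p->S2; S2-q->S0

Let each state record the length of the longest suffix of the input read so far that is also a prefix of `pp`. S1 means the last symbol is `p`; S2 means the last 2 symbols are `pp`. Accept only at S2, where the string currently ends in `pp`.
A 3-state machine:
        p   q  
>  S0   S1  S0 
   S1   S2  S0 
 * S2   S2  S0 
(> = start, * = accepting)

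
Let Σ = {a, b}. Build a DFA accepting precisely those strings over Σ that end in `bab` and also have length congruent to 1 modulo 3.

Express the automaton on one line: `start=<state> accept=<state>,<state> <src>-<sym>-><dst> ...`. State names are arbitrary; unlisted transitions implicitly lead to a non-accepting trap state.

start=q0 accept=q10 q0-a->q1 q0-b->q2 q1-a->q3 q1-b->q4 q2-a->q5 q2-b->q4 q3-a->q0 q3-b->q6 q4-a->q7 q4-b->q6 q5-a->q0 q5-b->q8 q6-a->q9 q6-b->q2 q7-a->q1 q7-b->q10 q8-a->q9 q8-b->q2 q9-a->q3 q9-b->q11 q10-a->q5 q10-b->q4 q11-a->q7 q11-b->q6

Handle the two conditions separately and then intersect. One (4 states) tracks how much of the suffix `bab` has currently been matched; the other (3 states) tracks the input length modulo 3. Each combined state is a pair, one component from each; accept when both components accept.
12 states suffice.
          a    b  
>  q0     q1   q2 
   q1     q3   q4 
   q2     q5   q4 
   q3     q0   q6 
   q4     q7   q6 
   q5     q0   q8 
   q6     q9   q2 
   q7     q1  q10 
   q8     q9   q2 
   q9     q3  q11 
 * q10    q5   q4 
   q11    q7   q6 
(> = start, * = accepting)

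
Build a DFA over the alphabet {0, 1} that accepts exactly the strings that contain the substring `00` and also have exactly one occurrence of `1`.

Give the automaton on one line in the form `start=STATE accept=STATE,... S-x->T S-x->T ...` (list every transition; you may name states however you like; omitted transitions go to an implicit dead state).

Handle the two conditions separately and then intersect. One (3 states) tracks whether and how much of `00` has been seen; the other (3 states) tracks the count of `1`s, saturating at 2. Each combined state is a pair, one component from each; accept when both components accept. Minimizing collapses redundant product states.
With 7 states:
        0   1  
>  q0   q1  q2 
   q1   q3  q2 
   q2   q4  q5 
   q3   q3  q6 
   q4   q6  q5 
   q5   q5  q5 
 * q6   q6  q5 
(> = start, * = accepting)

start=q0 accept=q6 q0-0->q1 q0-1->q2 q1-0->q3 q1-1->q2 q2-0->q4 q2-1->q5 q3-0->q3 q3-1->q6 q4-0->q6 q4-1->q5 q5-0->q5 q5-1->q5 q6-0->q6 q6-1->q5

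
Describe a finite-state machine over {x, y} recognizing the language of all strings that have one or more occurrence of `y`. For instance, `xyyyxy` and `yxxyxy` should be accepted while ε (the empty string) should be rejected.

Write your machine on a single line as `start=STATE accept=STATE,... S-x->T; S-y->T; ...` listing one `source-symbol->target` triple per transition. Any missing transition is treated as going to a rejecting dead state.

Count `y`s, saturating at 2: state q0 means no `y` yet, q1 means one `y` seen, q2 means more than one. Each `y` increments (capped at q2); other symbols loop. Accept from {q1, q2}.
3 states suffice.
        x   y  
>  q0   q0  q1 
 * q1   q1  q2 
 * q2   q2  q2 
(> = start, * = accepting)

start=q0; accept=q1,q2; q0-x->q0; q0-y->q1; q1-x->q1; q1-y->q2; q2-x->q2; q2-y->q2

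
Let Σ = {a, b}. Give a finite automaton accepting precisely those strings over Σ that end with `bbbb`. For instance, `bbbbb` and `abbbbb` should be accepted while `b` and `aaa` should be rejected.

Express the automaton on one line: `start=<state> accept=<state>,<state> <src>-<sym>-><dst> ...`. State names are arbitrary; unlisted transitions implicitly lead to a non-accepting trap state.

start=q0 accept=q4 q0-a->q0 q0-b->q1 q1-a->q0 q1-b->q2 q2-a->q0 q2-b->q3 q3-a->q0 q3-b->q4 q4-a->q0 q4-b->q4

Let each state record the length of the longest suffix of the input read so far that is also a prefix of `bbbb`. q1 means the last symbol is `b`; q2 means the last 2 symbols are `bb`; q3 means the last 3 symbols are `bbb`; q4 means the last 4 symbols are `bbbb`. Accept only at q4, where the string currently ends in `bbbb`.
A 5-state machine:
        a   b  
>  q0   q0  q1 
   q1   q0  q2 
   q2   q0  q3 
   q3   q0  q4 
 * q4   q0  q4 
(> = start, * = accepting)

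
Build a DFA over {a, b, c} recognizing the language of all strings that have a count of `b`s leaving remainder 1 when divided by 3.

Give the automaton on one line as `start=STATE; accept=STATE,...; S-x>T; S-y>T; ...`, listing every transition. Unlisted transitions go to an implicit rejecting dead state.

start=q0; accept=q1; q0-a>q0; q0-b>q1; q0-c>q0; q1-a>q1; q1-b>q2; q1-c>q1; q2-a>q2; q2-b>q0; q2-c>q2

Keep the running count of `b`s modulo 3: each `b` advances along the cycle q0 → q1 → q2 → q0 while other symbols loop. Accept at q1.
        a   b   c  
>  q0   q0  q1  q0 
 * q1   q1  q2  q1 
   q2   q2  q0  q2 
(> = start, * = accepting)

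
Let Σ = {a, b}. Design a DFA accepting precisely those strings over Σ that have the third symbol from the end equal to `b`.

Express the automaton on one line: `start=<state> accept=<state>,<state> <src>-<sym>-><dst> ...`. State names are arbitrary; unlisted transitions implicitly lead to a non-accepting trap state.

start=s0 accept=s11,s12,s13,s14 s0-a->s1 s0-b->s2 s1-a->s3 s1-b->s4 s2-a->s5 s2-b->s6 s3-a->s7 s3-b->s8 s4-a->s9 s4-b->s10 s5-a->s11 s5-b->s12 s6-a->s13 s6-b->s14 s7-a->s7 s7-b->s8 s8-a->s9 s8-b->s10 s9-a->s11 s9-b->s12 s10-a->s13 s10-b->s14 s11-a->s7 s11-b->s8 s12-a->s9 s12-b->s10 s13-a->s11 s13-b->s12 s14-a->s13 s14-b->s14

A DFA must remember the last 3 symbols (since which symbol is third-to-last isn't known until the input ends). Use one state per possible window of the last ≤3 symbols; accept from those whose window starts with `b`.
A 15-state machine:
          a    b  
>  s0     s1   s2 
   s1     s3   s4 
   s2     s5   s6 
   s3     s7   s8 
   s4     s9  s10 
   s5    s11  s12 
   s6    s13  s14 
   s7     s7   s8 
   s8     s9  s10 
   s9    s11  s12 
   s10   s13  s14 
 * s11    s7   s8 
 * s12    s9  s10 
 * s13   s11  s12 
 * s14   s13  s14 
(> = start, * = accepting)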